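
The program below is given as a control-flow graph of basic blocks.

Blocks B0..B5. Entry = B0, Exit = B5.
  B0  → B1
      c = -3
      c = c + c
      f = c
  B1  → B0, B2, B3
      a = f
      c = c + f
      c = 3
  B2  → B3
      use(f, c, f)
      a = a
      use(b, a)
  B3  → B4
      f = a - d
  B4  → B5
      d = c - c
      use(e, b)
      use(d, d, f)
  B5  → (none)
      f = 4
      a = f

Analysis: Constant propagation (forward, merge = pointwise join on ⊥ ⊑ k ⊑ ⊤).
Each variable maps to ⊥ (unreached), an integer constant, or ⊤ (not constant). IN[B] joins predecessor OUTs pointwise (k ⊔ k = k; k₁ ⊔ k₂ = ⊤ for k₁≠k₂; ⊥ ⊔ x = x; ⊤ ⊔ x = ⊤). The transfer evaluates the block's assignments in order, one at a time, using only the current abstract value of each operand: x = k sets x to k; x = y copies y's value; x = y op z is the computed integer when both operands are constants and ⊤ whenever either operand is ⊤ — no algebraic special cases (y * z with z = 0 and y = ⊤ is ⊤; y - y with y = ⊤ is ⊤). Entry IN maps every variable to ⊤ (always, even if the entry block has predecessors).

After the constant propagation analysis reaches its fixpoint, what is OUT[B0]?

Answer: {a: ⊤, b: ⊤, c: -6, d: ⊤, e: ⊤, f: -6}

Trace:
Fixpoint table:
  B0:   IN=(all ⊤)   OUT={c:-6, f:-6; rest ⊤}
  B1:   IN={c:-6, f:-6; rest ⊤}   OUT={a:-6, c:3, f:-6; rest ⊤}
  B2:   IN={a:-6, c:3, f:-6; rest ⊤}   OUT={a:-6, c:3, f:-6; rest ⊤}
  B3:   IN={a:-6, c:3, f:-6; rest ⊤}   OUT={a:-6, c:3; rest ⊤}
  B4:   IN={a:-6, c:3; rest ⊤}   OUT={a:-6, c:3, d:0; rest ⊤}
  B5:   IN={a:-6, c:3, d:0; rest ⊤}   OUT={a:4, c:3, d:0, f:4; rest ⊤}

Merge at B0 (entry node, so the boundary value (all ⊤) is joined with the incoming edge(s)): IN[B0] = (all ⊤) ⊔ OUT[B1] = {a: ⊤, b: ⊤, c: ⊤, d: ⊤, e: ⊤, f: ⊤}
Applying B0's transfer function to that IN value gives OUT[B0] (row B0 above).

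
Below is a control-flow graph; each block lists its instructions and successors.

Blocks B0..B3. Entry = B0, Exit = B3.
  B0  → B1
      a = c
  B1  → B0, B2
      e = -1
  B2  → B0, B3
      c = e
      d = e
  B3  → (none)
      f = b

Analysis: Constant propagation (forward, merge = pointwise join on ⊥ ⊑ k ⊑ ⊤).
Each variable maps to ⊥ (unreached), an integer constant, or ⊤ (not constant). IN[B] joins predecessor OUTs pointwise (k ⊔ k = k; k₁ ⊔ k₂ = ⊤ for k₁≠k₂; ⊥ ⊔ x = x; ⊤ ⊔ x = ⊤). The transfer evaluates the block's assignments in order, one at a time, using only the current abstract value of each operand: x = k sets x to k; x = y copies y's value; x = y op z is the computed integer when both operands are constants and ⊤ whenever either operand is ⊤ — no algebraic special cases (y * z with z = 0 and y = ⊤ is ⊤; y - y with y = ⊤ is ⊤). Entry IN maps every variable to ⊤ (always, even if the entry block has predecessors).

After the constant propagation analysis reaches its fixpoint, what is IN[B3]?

Fixpoint table:
  B0:  IN=(all ⊤)  OUT=(all ⊤)
  B1:  IN=(all ⊤)  OUT={e:-1; rest ⊤}
  B2:  IN={e:-1; rest ⊤}  OUT={c:-1, d:-1, e:-1; rest ⊤}
  B3:  IN={c:-1, d:-1, e:-1; rest ⊤}  OUT={c:-1, d:-1, e:-1; rest ⊤}

Merge at B3: IN[B3] = OUT[B2] = {a: ⊤, b: ⊤, c: -1, d: -1, e: -1, f: ⊤}

Answer: {a: ⊤, b: ⊤, c: -1, d: -1, e: -1, f: ⊤}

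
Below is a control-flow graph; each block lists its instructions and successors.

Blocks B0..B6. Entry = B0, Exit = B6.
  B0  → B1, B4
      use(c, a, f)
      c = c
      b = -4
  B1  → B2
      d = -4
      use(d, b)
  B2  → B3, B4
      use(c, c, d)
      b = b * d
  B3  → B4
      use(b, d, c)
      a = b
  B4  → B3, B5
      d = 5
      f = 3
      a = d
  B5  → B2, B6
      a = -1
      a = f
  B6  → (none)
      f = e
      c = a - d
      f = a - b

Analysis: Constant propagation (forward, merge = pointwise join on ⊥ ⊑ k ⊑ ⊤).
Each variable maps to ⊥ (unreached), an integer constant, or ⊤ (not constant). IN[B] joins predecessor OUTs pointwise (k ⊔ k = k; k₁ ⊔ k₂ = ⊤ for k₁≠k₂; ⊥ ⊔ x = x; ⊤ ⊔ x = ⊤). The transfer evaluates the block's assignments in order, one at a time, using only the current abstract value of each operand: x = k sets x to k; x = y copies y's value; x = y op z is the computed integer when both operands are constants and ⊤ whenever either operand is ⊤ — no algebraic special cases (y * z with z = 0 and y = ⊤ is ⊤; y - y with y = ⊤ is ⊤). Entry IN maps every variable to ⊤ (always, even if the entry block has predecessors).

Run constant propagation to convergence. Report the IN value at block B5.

Per-block solution:
  B0:   IN=(all ⊤)   OUT={b:-4; rest ⊤}
  B1:   IN={b:-4; rest ⊤}   OUT={b:-4, d:-4; rest ⊤}
  B2:   IN=(all ⊤)   OUT=(all ⊤)
  B3:   IN=(all ⊤)   OUT=(all ⊤)
  B4:   IN=(all ⊤)   OUT={a:5, d:5, f:3; rest ⊤}
  B5:   IN={a:5, d:5, f:3; rest ⊤}   OUT={a:3, d:5, f:3; rest ⊤}
  B6:   IN={a:3, d:5, f:3; rest ⊤}   OUT={a:3, c:-2, d:5; rest ⊤}

Merge at B5: IN[B5] = OUT[B4] = {a: 5, b: ⊤, c: ⊤, d: 5, e: ⊤, f: 3}

Answer: {a: 5, b: ⊤, c: ⊤, d: 5, e: ⊤, f: 3}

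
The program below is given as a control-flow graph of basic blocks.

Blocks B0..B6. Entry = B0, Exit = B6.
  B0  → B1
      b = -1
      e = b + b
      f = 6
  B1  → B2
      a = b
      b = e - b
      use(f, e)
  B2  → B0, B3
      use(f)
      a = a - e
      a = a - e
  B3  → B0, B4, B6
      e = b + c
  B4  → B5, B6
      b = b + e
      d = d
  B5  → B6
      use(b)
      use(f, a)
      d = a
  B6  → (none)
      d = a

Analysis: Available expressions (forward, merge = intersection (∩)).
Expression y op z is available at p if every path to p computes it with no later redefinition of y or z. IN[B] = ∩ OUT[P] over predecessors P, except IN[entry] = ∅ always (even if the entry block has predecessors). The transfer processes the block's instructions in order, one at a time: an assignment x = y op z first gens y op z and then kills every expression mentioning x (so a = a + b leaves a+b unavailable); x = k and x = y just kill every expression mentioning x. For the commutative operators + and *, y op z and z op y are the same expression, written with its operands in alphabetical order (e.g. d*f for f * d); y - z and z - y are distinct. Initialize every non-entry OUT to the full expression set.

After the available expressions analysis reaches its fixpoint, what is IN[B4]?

Answer: {b+c}

Derivation:
Fixpoint table:
  B0: | IN={} | OUT={b+b}
  B1: | IN={b+b} | OUT={}
  B2: | IN={} | OUT={}
  B3: | IN={} | OUT={b+c}
  B4: | IN={b+c} | OUT={}
  B5: | IN={} | OUT={}
  B6: | IN={} | OUT={}

Merge at B4: IN[B4] = OUT[B3] = {b+c}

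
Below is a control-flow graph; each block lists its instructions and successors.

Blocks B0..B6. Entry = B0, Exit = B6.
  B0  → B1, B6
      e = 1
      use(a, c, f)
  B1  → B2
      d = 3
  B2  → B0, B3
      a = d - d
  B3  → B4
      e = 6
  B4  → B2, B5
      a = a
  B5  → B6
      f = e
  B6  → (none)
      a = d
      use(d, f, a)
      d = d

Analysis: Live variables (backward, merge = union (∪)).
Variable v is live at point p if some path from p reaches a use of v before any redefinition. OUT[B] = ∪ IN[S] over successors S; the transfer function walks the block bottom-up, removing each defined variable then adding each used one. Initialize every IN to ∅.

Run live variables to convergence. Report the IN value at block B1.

Answer: {c, f}

Working:
Per-block solution:
  B0:   IN={a, c, d, f}   OUT={c, d, f}
  B1:   IN={c, f}   OUT={c, d, f}
  B2:   IN={c, d, f}   OUT={a, c, d, f}
  B3:   IN={a, c, d, f}   OUT={a, c, d, e, f}
  B4:   IN={a, c, d, e, f}   OUT={c, d, e, f}
  B5:   IN={d, e}   OUT={d, f}
  B6:   IN={d, f}   OUT={}

Merge at B1: OUT[B1] = IN[B2] = {c, d, f}
Applying B1's transfer function to that OUT value gives IN[B1] (row B1 above).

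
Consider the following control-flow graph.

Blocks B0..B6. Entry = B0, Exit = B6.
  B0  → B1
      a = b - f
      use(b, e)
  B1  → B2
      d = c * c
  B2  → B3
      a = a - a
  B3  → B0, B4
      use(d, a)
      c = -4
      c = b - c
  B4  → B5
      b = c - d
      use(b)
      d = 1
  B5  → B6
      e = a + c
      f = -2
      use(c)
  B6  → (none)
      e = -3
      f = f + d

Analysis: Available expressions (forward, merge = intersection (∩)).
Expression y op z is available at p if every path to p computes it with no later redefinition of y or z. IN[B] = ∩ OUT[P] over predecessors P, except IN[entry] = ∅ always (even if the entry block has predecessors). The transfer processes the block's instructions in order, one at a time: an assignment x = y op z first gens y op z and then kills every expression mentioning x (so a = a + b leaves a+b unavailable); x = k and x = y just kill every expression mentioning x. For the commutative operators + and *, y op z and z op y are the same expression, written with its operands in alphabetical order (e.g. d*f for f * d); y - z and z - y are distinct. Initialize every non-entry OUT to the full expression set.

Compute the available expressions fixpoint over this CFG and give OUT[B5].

Answer: {a+c}

Working:
Converged values:
  B0:  IN={}  OUT={b-f}
  B1:  IN={b-f}  OUT={b-f, c*c}
  B2:  IN={b-f, c*c}  OUT={b-f, c*c}
  B3:  IN={b-f, c*c}  OUT={b-f}
  B4:  IN={b-f}  OUT={}
  B5:  IN={}  OUT={a+c}
  B6:  IN={a+c}  OUT={a+c}

Merge at B5: IN[B5] = OUT[B4] = {}
Applying B5's transfer function to that IN value gives OUT[B5] (row B5 above).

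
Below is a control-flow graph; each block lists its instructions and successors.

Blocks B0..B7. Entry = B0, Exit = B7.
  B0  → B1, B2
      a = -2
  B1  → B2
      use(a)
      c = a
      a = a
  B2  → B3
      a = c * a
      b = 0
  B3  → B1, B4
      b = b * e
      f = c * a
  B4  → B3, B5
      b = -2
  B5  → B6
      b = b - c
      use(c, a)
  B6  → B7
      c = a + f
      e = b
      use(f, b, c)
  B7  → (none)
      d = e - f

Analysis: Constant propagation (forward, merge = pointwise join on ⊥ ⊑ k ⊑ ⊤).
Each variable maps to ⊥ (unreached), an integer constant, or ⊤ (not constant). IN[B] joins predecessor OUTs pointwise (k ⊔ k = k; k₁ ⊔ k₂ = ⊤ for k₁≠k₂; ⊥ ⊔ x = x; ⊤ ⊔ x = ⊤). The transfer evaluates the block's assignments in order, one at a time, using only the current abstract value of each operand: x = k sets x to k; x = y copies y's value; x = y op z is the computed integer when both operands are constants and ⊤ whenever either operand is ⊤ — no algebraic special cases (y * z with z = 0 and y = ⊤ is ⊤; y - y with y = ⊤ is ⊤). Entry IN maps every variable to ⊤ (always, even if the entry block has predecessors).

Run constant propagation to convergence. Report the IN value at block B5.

Converged values:
  B0:   IN=(all ⊤)   OUT={a:-2; rest ⊤}
  B1:   IN=(all ⊤)   OUT=(all ⊤)
  B2:   IN=(all ⊤)   OUT={b:0; rest ⊤}
  B3:   IN=(all ⊤)   OUT=(all ⊤)
  B4:   IN=(all ⊤)   OUT={b:-2; rest ⊤}
  B5:   IN={b:-2; rest ⊤}   OUT=(all ⊤)
  B6:   IN=(all ⊤)   OUT=(all ⊤)
  B7:   IN=(all ⊤)   OUT=(all ⊤)

Merge at B5: IN[B5] = OUT[B4] = {a: ⊤, b: -2, c: ⊤, d: ⊤, e: ⊤, f: ⊤}

Answer: {a: ⊤, b: -2, c: ⊤, d: ⊤, e: ⊤, f: ⊤}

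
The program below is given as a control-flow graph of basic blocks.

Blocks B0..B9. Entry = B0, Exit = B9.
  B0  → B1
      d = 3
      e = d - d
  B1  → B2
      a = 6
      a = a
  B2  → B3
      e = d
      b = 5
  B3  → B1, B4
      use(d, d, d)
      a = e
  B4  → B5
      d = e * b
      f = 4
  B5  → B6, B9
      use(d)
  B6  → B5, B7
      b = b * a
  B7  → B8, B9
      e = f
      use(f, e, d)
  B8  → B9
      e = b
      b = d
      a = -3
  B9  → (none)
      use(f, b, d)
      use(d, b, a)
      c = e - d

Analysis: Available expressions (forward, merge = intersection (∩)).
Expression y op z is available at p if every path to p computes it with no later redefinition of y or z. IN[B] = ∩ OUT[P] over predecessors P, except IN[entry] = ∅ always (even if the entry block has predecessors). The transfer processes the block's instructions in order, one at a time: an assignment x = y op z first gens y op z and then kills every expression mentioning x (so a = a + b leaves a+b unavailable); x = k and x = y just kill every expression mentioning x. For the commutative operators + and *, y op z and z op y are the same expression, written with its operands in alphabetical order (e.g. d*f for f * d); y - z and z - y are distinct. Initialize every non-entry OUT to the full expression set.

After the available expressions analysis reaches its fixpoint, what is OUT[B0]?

Answer: {d-d}

Derivation:
Per-block solution:
  B0:  IN={}  OUT={d-d}
  B1:  IN={d-d}  OUT={d-d}
  B2:  IN={d-d}  OUT={d-d}
  B3:  IN={d-d}  OUT={d-d}
  B4:  IN={d-d}  OUT={b*e}
  B5:  IN={}  OUT={}
  B6:  IN={}  OUT={}
  B7:  IN={}  OUT={}
  B8:  IN={}  OUT={}
  B9:  IN={}  OUT={e-d}

B0 is the boundary node: IN[B0] = {}
Applying B0's transfer function to that IN value gives OUT[B0] (row B0 above).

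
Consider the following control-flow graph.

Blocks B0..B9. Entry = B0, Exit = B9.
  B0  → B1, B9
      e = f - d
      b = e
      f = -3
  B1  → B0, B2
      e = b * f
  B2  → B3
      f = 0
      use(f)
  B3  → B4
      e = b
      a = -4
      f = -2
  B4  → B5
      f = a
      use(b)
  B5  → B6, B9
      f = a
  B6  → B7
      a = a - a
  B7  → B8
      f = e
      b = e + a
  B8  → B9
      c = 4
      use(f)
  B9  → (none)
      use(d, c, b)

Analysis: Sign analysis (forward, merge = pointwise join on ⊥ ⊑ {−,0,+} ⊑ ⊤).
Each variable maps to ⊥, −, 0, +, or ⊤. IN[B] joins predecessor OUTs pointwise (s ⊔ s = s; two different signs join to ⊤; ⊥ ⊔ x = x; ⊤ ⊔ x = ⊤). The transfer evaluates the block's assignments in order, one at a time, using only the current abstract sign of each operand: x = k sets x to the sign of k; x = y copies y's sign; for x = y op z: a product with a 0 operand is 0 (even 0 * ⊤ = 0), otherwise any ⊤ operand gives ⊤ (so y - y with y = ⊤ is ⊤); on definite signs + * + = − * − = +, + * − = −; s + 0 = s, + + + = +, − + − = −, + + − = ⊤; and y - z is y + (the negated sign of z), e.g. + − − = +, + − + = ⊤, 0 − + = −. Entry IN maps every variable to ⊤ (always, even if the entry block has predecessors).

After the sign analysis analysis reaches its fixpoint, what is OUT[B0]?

Per-block solution:
  B0:  IN=(all ⊤)  OUT={f:-; rest ⊤}
  B1:  IN={f:-; rest ⊤}  OUT={f:-; rest ⊤}
  B2:  IN={f:-; rest ⊤}  OUT={f:0; rest ⊤}
  B3:  IN={f:0; rest ⊤}  OUT={a:-, f:-; rest ⊤}
  B4:  IN={a:-, f:-; rest ⊤}  OUT={a:-, f:-; rest ⊤}
  B5:  IN={a:-, f:-; rest ⊤}  OUT={a:-, f:-; rest ⊤}
  B6:  IN={a:-, f:-; rest ⊤}  OUT={f:-; rest ⊤}
  B7:  IN={f:-; rest ⊤}  OUT=(all ⊤)
  B8:  IN=(all ⊤)  OUT={c:+; rest ⊤}
  B9:  IN=(all ⊤)  OUT=(all ⊤)

Merge at B0 (entry node, so the boundary value (all ⊤) is joined with the incoming edge(s)): IN[B0] = (all ⊤) ⊔ OUT[B1] = {a: ⊤, b: ⊤, c: ⊤, d: ⊤, e: ⊤, f: ⊤}
Applying B0's transfer function to that IN value gives OUT[B0] (row B0 above).

Answer: {a: ⊤, b: ⊤, c: ⊤, d: ⊤, e: ⊤, f: -}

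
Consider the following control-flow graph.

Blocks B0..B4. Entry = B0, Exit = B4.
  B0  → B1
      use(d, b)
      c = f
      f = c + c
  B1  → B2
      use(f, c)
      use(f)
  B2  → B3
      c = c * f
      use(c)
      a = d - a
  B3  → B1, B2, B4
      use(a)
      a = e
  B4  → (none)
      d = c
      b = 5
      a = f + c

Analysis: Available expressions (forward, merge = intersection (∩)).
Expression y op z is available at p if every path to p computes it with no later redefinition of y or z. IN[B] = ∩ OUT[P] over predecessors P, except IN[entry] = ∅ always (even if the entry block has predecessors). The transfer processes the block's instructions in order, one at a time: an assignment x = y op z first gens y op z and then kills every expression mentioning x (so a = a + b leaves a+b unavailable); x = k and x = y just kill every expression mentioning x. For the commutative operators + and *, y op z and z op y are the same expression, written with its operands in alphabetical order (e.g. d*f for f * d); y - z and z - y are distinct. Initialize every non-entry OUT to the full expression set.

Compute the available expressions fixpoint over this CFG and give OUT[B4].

Per-block solution:
  B0:  IN={}  OUT={c+c}
  B1:  IN={}  OUT={}
  B2:  IN={}  OUT={}
  B3:  IN={}  OUT={}
  B4:  IN={}  OUT={c+f}

Merge at B4: IN[B4] = OUT[B3] = {}
Applying B4's transfer function to that IN value gives OUT[B4] (row B4 above).

Answer: {c+f}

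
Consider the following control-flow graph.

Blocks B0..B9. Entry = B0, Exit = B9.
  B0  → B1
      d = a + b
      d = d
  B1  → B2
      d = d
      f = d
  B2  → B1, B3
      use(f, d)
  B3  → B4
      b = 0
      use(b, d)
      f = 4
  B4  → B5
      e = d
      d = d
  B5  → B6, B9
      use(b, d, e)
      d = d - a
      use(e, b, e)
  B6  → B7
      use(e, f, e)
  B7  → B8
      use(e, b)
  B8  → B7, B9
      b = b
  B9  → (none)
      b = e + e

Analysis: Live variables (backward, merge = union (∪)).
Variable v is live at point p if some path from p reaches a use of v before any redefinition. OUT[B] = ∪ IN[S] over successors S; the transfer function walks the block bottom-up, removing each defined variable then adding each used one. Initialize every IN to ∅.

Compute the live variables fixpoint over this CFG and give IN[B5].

Answer: {a, b, d, e, f}

Derivation:
Converged values:
  B0:  IN={a, b}  OUT={a, d}
  B1:  IN={a, d}  OUT={a, d, f}
  B2:  IN={a, d, f}  OUT={a, d}
  B3:  IN={a, d}  OUT={a, b, d, f}
  B4:  IN={a, b, d, f}  OUT={a, b, d, e, f}
  B5:  IN={a, b, d, e, f}  OUT={b, e, f}
  B6:  IN={b, e, f}  OUT={b, e}
  B7:  IN={b, e}  OUT={b, e}
  B8:  IN={b, e}  OUT={b, e}
  B9:  IN={e}  OUT={}

Merge at B5: OUT[B5] = IN[B6] ⊔ IN[B9] = {b, e, f}
Applying B5's transfer function to that OUT value gives IN[B5] (row B5 above).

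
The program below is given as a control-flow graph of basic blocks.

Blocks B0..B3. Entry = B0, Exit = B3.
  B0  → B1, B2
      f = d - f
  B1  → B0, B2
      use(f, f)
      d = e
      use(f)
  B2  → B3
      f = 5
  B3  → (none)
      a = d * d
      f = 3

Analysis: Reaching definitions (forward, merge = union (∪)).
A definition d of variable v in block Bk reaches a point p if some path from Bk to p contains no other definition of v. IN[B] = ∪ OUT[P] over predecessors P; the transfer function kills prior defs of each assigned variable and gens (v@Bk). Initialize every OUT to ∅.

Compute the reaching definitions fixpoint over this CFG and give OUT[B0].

Answer: {d@B1, f@B0}

Working:
Per-block solution:
  B0:   IN={d@B1, f@B0}   OUT={d@B1, f@B0}
  B1:   IN={d@B1, f@B0}   OUT={d@B1, f@B0}
  B2:   IN={d@B1, f@B0}   OUT={d@B1, f@B2}
  B3:   IN={d@B1, f@B2}   OUT={a@B3, d@B1, f@B3}

Merge at B0 (entry node, so the boundary value {} is joined with the incoming edge(s)): IN[B0] = {} ⊔ OUT[B1] = {d@B1, f@B0}
Applying B0's transfer function to that IN value gives OUT[B0] (row B0 above).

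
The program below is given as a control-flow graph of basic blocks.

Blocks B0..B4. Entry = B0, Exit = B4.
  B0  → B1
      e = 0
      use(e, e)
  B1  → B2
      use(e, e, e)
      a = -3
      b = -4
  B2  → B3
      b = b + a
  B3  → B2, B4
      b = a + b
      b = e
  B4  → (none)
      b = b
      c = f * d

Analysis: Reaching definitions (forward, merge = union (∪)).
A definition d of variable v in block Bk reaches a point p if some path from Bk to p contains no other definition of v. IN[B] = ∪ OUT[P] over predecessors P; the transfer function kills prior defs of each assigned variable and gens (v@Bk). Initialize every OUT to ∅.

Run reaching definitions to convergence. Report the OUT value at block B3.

Per-block solution:
  B0:   IN={}   OUT={e@B0}
  B1:   IN={e@B0}   OUT={a@B1, b@B1, e@B0}
  B2:   IN={a@B1, b@B1, b@B3, e@B0}   OUT={a@B1, b@B2, e@B0}
  B3:   IN={a@B1, b@B2, e@B0}   OUT={a@B1, b@B3, e@B0}
  B4:   IN={a@B1, b@B3, e@B0}   OUT={a@B1, b@B4, c@B4, e@B0}

Merge at B3: IN[B3] = OUT[B2] = {a@B1, b@B2, e@B0}
Applying B3's transfer function to that IN value gives OUT[B3] (row B3 above).

Answer: {a@B1, b@B3, e@B0}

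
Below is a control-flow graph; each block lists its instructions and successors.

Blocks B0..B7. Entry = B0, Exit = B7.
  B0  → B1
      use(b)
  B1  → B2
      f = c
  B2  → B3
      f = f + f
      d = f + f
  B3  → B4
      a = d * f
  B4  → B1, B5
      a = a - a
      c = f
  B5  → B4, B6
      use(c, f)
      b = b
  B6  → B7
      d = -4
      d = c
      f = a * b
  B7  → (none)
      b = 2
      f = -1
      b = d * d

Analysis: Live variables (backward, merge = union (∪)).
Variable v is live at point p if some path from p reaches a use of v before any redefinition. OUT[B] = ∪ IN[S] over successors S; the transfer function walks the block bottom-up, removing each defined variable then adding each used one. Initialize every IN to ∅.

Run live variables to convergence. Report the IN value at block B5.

Per-block solution:
  B0:  IN={b, c}  OUT={b, c}
  B1:  IN={b, c}  OUT={b, f}
  B2:  IN={b, f}  OUT={b, d, f}
  B3:  IN={b, d, f}  OUT={a, b, f}
  B4:  IN={a, b, f}  OUT={a, b, c, f}
  B5:  IN={a, b, c, f}  OUT={a, b, c, f}
  B6:  IN={a, b, c}  OUT={d}
  B7:  IN={d}  OUT={}

Merge at B5: OUT[B5] = IN[B4] ⊔ IN[B6] = {a, b, c, f}
Applying B5's transfer function to that OUT value gives IN[B5] (row B5 above).

Answer: {a, b, c, f}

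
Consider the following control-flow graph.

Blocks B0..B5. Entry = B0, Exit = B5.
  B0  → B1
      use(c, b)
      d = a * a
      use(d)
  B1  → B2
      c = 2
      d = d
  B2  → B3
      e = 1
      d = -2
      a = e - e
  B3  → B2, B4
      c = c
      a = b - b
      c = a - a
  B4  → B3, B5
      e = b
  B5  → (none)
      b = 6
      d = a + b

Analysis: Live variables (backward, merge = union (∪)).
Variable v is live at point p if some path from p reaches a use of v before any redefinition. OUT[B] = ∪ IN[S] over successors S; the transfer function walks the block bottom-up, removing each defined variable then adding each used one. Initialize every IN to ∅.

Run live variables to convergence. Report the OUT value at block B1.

Per-block solution:
  B0:   IN={a, b, c}   OUT={b, d}
  B1:   IN={b, d}   OUT={b, c}
  B2:   IN={b, c}   OUT={b, c}
  B3:   IN={b, c}   OUT={a, b, c}
  B4:   IN={a, b, c}   OUT={a, b, c}
  B5:   IN={a}   OUT={}

Merge at B1: OUT[B1] = IN[B2] = {b, c}

Answer: {b, c}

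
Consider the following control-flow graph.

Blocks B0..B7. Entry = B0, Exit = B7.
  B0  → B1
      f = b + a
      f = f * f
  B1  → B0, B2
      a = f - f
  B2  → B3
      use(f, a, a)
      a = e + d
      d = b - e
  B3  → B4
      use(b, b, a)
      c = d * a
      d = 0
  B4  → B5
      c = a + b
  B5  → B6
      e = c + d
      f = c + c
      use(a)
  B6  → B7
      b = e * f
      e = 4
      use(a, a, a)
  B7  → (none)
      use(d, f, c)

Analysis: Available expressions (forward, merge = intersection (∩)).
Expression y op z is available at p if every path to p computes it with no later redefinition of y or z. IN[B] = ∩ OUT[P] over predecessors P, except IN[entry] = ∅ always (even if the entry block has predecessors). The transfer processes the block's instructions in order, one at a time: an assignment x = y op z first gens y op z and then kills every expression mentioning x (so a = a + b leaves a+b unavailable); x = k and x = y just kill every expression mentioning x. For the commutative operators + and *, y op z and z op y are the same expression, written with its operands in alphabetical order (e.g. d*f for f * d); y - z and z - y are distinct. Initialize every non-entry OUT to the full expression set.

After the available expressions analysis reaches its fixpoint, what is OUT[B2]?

Converged values:
  B0:  IN={}  OUT={a+b}
  B1:  IN={a+b}  OUT={f-f}
  B2:  IN={f-f}  OUT={b-e, f-f}
  B3:  IN={b-e, f-f}  OUT={b-e, f-f}
  B4:  IN={b-e, f-f}  OUT={a+b, b-e, f-f}
  B5:  IN={a+b, b-e, f-f}  OUT={a+b, c+c, c+d}
  B6:  IN={a+b, c+c, c+d}  OUT={c+c, c+d}
  B7:  IN={c+c, c+d}  OUT={c+c, c+d}

Merge at B2: IN[B2] = OUT[B1] = {f-f}
Applying B2's transfer function to that IN value gives OUT[B2] (row B2 above).

Answer: {b-e, f-f}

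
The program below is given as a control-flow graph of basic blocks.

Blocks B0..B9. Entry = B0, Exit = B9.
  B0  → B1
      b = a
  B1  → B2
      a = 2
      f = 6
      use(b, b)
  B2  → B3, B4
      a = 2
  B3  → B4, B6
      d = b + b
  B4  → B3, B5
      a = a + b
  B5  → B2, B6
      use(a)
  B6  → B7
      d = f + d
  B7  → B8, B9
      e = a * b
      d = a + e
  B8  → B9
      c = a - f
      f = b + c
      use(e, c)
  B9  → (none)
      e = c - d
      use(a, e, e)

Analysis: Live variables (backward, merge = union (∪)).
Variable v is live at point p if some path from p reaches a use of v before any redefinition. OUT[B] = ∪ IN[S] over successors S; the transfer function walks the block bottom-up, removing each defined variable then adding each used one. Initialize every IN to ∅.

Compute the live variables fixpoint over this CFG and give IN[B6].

Answer: {a, b, c, d, f}

Trace:
Fixpoint table:
  B0: | IN={a, c, d} | OUT={b, c, d}
  B1: | IN={b, c, d} | OUT={b, c, d, f}
  B2: | IN={b, c, d, f} | OUT={a, b, c, d, f}
  B3: | IN={a, b, c, f} | OUT={a, b, c, d, f}
  B4: | IN={a, b, c, d, f} | OUT={a, b, c, d, f}
  B5: | IN={a, b, c, d, f} | OUT={a, b, c, d, f}
  B6: | IN={a, b, c, d, f} | OUT={a, b, c, f}
  B7: | IN={a, b, c, f} | OUT={a, b, c, d, e, f}
  B8: | IN={a, b, d, e, f} | OUT={a, c, d}
  B9: | IN={a, c, d} | OUT={}

Merge at B6: OUT[B6] = IN[B7] = {a, b, c, f}
Applying B6's transfer function to that OUT value gives IN[B6] (row B6 above).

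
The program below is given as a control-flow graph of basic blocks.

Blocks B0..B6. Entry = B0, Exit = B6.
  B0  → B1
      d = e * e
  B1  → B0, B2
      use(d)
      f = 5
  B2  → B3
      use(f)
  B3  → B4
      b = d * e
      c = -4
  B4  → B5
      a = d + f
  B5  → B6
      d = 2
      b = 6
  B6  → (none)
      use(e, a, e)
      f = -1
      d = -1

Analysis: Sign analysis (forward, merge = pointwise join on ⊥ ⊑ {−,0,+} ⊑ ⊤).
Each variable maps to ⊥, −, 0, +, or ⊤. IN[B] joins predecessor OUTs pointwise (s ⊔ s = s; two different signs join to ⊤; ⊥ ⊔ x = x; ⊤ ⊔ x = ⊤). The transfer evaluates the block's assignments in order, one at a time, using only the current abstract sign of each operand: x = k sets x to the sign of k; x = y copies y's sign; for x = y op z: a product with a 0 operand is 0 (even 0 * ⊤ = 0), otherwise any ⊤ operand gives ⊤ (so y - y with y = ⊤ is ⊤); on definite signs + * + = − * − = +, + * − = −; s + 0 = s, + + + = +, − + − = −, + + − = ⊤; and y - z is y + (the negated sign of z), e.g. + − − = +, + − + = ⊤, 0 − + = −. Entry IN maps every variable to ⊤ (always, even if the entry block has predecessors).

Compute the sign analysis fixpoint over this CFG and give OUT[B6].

Fixpoint table:
  B0:   IN=(all ⊤)   OUT=(all ⊤)
  B1:   IN=(all ⊤)   OUT={f:+; rest ⊤}
  B2:   IN={f:+; rest ⊤}   OUT={f:+; rest ⊤}
  B3:   IN={f:+; rest ⊤}   OUT={c:-, f:+; rest ⊤}
  B4:   IN={c:-, f:+; rest ⊤}   OUT={c:-, f:+; rest ⊤}
  B5:   IN={c:-, f:+; rest ⊤}   OUT={b:+, c:-, d:+, f:+; rest ⊤}
  B6:   IN={b:+, c:-, d:+, f:+; rest ⊤}   OUT={b:+, c:-, d:-, f:-; rest ⊤}

Merge at B6: IN[B6] = OUT[B5] = {a: ⊤, b: +, c: -, d: +, e: ⊤, f: +}
Applying B6's transfer function to that IN value gives OUT[B6] (row B6 above).

Answer: {a: ⊤, b: +, c: -, d: -, e: ⊤, f: -}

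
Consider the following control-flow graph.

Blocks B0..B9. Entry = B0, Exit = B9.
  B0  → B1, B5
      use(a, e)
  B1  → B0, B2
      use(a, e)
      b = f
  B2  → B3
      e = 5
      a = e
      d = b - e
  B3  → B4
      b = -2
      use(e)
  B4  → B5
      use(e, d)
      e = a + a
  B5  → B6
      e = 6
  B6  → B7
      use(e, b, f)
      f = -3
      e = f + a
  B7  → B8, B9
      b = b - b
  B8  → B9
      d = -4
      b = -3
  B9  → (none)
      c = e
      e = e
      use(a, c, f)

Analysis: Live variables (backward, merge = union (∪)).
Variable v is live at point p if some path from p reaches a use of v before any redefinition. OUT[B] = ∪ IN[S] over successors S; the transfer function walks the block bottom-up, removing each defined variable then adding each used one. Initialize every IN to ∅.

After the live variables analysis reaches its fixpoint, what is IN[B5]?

Answer: {a, b, f}

Derivation:
Converged values:
  B0: | IN={a, b, e, f} | OUT={a, b, e, f}
  B1: | IN={a, e, f} | OUT={a, b, e, f}
  B2: | IN={b, f} | OUT={a, d, e, f}
  B3: | IN={a, d, e, f} | OUT={a, b, d, e, f}
  B4: | IN={a, b, d, e, f} | OUT={a, b, f}
  B5: | IN={a, b, f} | OUT={a, b, e, f}
  B6: | IN={a, b, e, f} | OUT={a, b, e, f}
  B7: | IN={a, b, e, f} | OUT={a, e, f}
  B8: | IN={a, e, f} | OUT={a, e, f}
  B9: | IN={a, e, f} | OUT={}

Merge at B5: OUT[B5] = IN[B6] = {a, b, e, f}
Applying B5's transfer function to that OUT value gives IN[B5] (row B5 above).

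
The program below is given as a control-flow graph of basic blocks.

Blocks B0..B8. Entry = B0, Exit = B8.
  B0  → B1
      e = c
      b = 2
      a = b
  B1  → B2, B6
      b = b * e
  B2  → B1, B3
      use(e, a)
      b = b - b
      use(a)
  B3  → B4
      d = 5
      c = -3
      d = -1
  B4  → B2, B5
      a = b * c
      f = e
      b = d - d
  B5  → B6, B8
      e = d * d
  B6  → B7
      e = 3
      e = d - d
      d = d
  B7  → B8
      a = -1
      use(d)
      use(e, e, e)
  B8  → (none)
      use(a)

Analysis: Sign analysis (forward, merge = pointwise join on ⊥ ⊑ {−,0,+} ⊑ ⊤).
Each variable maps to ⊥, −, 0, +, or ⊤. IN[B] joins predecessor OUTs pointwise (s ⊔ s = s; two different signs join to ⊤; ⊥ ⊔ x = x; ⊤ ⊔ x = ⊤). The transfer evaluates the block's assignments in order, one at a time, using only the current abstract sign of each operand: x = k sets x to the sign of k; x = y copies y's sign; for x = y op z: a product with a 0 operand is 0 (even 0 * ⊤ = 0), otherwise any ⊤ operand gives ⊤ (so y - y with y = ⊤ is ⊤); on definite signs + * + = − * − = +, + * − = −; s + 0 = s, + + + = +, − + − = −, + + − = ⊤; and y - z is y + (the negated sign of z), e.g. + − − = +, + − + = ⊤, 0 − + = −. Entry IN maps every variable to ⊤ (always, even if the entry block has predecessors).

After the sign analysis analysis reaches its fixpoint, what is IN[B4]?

Fixpoint table:
  B0: | IN=(all ⊤) | OUT={a:+, b:+; rest ⊤}
  B1: | IN=(all ⊤) | OUT=(all ⊤)
  B2: | IN=(all ⊤) | OUT=(all ⊤)
  B3: | IN=(all ⊤) | OUT={c:-, d:-; rest ⊤}
  B4: | IN={c:-, d:-; rest ⊤} | OUT={c:-, d:-; rest ⊤}
  B5: | IN={c:-, d:-; rest ⊤} | OUT={c:-, d:-, e:+; rest ⊤}
  B6: | IN=(all ⊤) | OUT=(all ⊤)
  B7: | IN=(all ⊤) | OUT={a:-; rest ⊤}
  B8: | IN=(all ⊤) | OUT=(all ⊤)

Merge at B4: IN[B4] = OUT[B3] = {a: ⊤, b: ⊤, c: -, d: -, e: ⊤, f: ⊤}

Answer: {a: ⊤, b: ⊤, c: -, d: -, e: ⊤, f: ⊤}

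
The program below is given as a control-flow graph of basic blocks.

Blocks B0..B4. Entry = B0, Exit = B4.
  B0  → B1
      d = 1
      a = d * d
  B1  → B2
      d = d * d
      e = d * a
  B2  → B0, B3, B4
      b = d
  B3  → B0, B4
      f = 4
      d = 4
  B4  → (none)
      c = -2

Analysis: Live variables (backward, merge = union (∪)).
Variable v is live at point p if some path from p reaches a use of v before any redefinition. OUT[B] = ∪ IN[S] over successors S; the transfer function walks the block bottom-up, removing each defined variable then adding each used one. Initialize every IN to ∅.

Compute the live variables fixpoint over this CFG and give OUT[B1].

Fixpoint table:
  B0:   IN={}   OUT={a, d}
  B1:   IN={a, d}   OUT={d}
  B2:   IN={d}   OUT={}
  B3:   IN={}   OUT={}
  B4:   IN={}   OUT={}

Merge at B1: OUT[B1] = IN[B2] = {d}

Answer: {d}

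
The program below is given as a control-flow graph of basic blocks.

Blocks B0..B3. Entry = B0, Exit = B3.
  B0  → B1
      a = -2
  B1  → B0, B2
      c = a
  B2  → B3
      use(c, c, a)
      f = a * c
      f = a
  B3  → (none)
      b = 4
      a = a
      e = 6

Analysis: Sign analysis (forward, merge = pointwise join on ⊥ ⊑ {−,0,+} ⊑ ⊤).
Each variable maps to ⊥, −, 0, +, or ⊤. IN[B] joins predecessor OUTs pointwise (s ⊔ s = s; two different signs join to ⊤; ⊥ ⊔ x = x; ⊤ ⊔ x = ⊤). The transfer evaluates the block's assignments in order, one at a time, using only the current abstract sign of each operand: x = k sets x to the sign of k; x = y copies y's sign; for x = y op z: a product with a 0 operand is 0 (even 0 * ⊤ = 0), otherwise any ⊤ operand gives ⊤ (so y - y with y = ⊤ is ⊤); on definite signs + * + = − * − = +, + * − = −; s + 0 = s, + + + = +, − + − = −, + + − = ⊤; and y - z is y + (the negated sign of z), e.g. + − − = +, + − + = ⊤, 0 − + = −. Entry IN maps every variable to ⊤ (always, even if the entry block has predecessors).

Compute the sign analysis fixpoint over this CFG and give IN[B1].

Answer: {a: -, b: ⊤, c: ⊤, d: ⊤, e: ⊤, f: ⊤}

Working:
Fixpoint table:
  B0:   IN=(all ⊤)   OUT={a:-; rest ⊤}
  B1:   IN={a:-; rest ⊤}   OUT={a:-, c:-; rest ⊤}
  B2:   IN={a:-, c:-; rest ⊤}   OUT={a:-, c:-, f:-; rest ⊤}
  B3:   IN={a:-, c:-, f:-; rest ⊤}   OUT={a:-, b:+, c:-, e:+, f:-; rest ⊤}

Merge at B1: IN[B1] = OUT[B0] = {a: -, b: ⊤, c: ⊤, d: ⊤, e: ⊤, f: ⊤}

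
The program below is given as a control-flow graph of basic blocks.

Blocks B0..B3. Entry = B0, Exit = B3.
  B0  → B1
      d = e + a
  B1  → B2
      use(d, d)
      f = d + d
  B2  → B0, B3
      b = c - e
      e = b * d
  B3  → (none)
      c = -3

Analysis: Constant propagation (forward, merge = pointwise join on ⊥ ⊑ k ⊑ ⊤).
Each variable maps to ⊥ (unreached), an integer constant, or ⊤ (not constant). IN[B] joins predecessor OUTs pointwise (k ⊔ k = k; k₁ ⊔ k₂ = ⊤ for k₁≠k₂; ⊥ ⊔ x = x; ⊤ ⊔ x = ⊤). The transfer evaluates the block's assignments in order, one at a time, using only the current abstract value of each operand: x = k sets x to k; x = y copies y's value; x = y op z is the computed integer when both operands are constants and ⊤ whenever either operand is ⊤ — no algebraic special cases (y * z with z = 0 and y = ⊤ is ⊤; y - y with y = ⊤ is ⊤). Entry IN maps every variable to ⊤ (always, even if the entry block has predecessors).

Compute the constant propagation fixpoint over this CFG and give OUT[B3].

Answer: {a: ⊤, b: ⊤, c: -3, d: ⊤, e: ⊤, f: ⊤}

Working:
Fixpoint table:
  B0: | IN=(all ⊤) | OUT=(all ⊤)
  B1: | IN=(all ⊤) | OUT=(all ⊤)
  B2: | IN=(all ⊤) | OUT=(all ⊤)
  B3: | IN=(all ⊤) | OUT={c:-3; rest ⊤}

Merge at B3: IN[B3] = OUT[B2] = {a: ⊤, b: ⊤, c: ⊤, d: ⊤, e: ⊤, f: ⊤}
Applying B3's transfer function to that IN value gives OUT[B3] (row B3 above).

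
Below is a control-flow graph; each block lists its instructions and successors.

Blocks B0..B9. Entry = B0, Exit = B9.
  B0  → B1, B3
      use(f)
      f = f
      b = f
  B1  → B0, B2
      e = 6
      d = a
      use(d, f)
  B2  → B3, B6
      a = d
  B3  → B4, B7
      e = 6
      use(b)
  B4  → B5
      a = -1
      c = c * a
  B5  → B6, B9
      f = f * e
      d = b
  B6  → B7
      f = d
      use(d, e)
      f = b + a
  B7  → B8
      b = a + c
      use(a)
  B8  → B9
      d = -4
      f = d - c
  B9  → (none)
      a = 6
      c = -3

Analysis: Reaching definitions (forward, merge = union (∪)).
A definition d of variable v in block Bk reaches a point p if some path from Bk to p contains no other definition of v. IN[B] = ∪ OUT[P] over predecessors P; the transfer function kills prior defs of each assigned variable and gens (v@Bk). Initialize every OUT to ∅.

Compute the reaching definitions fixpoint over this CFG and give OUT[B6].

Answer: {a@B2, a@B4, b@B0, c@B4, d@B1, d@B5, e@B1, e@B3, f@B6}

Trace:
Per-block solution:
  B0: | IN={b@B0, d@B1, e@B1, f@B0} | OUT={b@B0, d@B1, e@B1, f@B0}
  B1: | IN={b@B0, d@B1, e@B1, f@B0} | OUT={b@B0, d@B1, e@B1, f@B0}
  B2: | IN={b@B0, d@B1, e@B1, f@B0} | OUT={a@B2, b@B0, d@B1, e@B1, f@B0}
  B3: | IN={a@B2, b@B0, d@B1, e@B1, f@B0} | OUT={a@B2, b@B0, d@B1, e@B3, f@B0}
  B4: | IN={a@B2, b@B0, d@B1, e@B3, f@B0} | OUT={a@B4, b@B0, c@B4, d@B1, e@B3, f@B0}
  B5: | IN={a@B4, b@B0, c@B4, d@B1, e@B3, f@B0} | OUT={a@B4, b@B0, c@B4, d@B5, e@B3, f@B5}
  B6: | IN={a@B2, a@B4, b@B0, c@B4, d@B1, d@B5, e@B1, e@B3, f@B0, f@B5} | OUT={a@B2, a@B4, b@B0, c@B4, d@B1, d@B5, e@B1, e@B3, f@B6}
  B7: | IN={a@B2, a@B4, b@B0, c@B4, d@B1, d@B5, e@B1, e@B3, f@B0, f@B6} | OUT={a@B2, a@B4, b@B7, c@B4, d@B1, d@B5, e@B1, e@B3, f@B0, f@B6}
  B8: | IN={a@B2, a@B4, b@B7, c@B4, d@B1, d@B5, e@B1, e@B3, f@B0, f@B6} | OUT={a@B2, a@B4, b@B7, c@B4, d@B8, e@B1, e@B3, f@B8}
  B9: | IN={a@B2, a@B4, b@B0, b@B7, c@B4, d@B5, d@B8, e@B1, e@B3, f@B5, f@B8} | OUT={a@B9, b@B0, b@B7, c@B9, d@B5, d@B8, e@B1, e@B3, f@B5, f@B8}

Merge at B6: IN[B6] = OUT[B2] ⊔ OUT[B5] = {a@B2, a@B4, b@B0, c@B4, d@B1, d@B5, e@B1, e@B3, f@B0, f@B5}
Applying B6's transfer function to that IN value gives OUT[B6] (row B6 above).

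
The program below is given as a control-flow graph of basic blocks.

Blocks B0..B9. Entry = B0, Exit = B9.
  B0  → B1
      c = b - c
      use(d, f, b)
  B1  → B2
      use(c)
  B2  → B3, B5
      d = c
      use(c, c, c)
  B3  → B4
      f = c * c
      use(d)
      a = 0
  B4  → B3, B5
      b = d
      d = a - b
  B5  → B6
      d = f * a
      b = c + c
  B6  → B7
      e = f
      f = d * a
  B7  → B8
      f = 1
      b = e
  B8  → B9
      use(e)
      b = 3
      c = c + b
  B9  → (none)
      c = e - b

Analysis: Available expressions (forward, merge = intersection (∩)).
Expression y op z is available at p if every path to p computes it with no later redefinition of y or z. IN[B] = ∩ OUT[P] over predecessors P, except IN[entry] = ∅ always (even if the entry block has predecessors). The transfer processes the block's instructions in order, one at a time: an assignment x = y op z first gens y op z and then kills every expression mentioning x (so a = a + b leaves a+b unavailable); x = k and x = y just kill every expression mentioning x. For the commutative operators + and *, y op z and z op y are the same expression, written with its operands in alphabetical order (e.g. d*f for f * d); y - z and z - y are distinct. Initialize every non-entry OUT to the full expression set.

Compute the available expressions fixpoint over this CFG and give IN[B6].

Answer: {a*f, c+c}

Working:
Per-block solution:
  B0:  IN={}  OUT={}
  B1:  IN={}  OUT={}
  B2:  IN={}  OUT={}
  B3:  IN={}  OUT={c*c}
  B4:  IN={c*c}  OUT={a-b, c*c}
  B5:  IN={}  OUT={a*f, c+c}
  B6:  IN={a*f, c+c}  OUT={a*d, c+c}
  B7:  IN={a*d, c+c}  OUT={a*d, c+c}
  B8:  IN={a*d, c+c}  OUT={a*d}
  B9:  IN={a*d}  OUT={a*d, e-b}

Merge at B6: IN[B6] = OUT[B5] = {a*f, c+c}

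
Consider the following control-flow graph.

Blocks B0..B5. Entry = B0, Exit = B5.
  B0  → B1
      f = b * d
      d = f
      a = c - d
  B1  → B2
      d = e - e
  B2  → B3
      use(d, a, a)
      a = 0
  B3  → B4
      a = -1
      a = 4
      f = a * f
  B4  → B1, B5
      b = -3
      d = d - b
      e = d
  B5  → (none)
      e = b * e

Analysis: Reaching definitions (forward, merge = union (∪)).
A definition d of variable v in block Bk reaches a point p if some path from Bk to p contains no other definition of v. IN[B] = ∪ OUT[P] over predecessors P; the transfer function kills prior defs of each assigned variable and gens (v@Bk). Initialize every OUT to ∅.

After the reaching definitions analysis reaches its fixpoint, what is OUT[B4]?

Per-block solution:
  B0:  IN={}  OUT={a@B0, d@B0, f@B0}
  B1:  IN={a@B0, a@B3, b@B4, d@B0, d@B4, e@B4, f@B0, f@B3}  OUT={a@B0, a@B3, b@B4, d@B1, e@B4, f@B0, f@B3}
  B2:  IN={a@B0, a@B3, b@B4, d@B1, e@B4, f@B0, f@B3}  OUT={a@B2, b@B4, d@B1, e@B4, f@B0, f@B3}
  B3:  IN={a@B2, b@B4, d@B1, e@B4, f@B0, f@B3}  OUT={a@B3, b@B4, d@B1, e@B4, f@B3}
  B4:  IN={a@B3, b@B4, d@B1, e@B4, f@B3}  OUT={a@B3, b@B4, d@B4, e@B4, f@B3}
  B5:  IN={a@B3, b@B4, d@B4, e@B4, f@B3}  OUT={a@B3, b@B4, d@B4, e@B5, f@B3}

Merge at B4: IN[B4] = OUT[B3] = {a@B3, b@B4, d@B1, e@B4, f@B3}
Applying B4's transfer function to that IN value gives OUT[B4] (row B4 above).

Answer: {a@B3, b@B4, d@B4, e@B4, f@B3}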